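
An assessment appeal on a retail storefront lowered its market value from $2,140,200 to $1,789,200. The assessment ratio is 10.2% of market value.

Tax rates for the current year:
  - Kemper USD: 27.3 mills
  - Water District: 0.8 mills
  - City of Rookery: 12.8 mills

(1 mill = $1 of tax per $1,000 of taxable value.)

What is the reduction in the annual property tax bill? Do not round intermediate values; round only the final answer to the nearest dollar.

Old assessed value = $2,140,200 × 0.102 = $218,300.4
New assessed value = $1,789,200 × 0.102 = $182,498.4
Combined rate = 0.0273 + 0.0008 + 0.0128 = 0.0409
Old tax = $218,300.4 × 0.0409 = $8,928.48636
New tax = $182,498.4 × 0.0409 = $7,464.18456
Reduction = $8,928.48636 − $7,464.18456 = $1,464.3018

$1,464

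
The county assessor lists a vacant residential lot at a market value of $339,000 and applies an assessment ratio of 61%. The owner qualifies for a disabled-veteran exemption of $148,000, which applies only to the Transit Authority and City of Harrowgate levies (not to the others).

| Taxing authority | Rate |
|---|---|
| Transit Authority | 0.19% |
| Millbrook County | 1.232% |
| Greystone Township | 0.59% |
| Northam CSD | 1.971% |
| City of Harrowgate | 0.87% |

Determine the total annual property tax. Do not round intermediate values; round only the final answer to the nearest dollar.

Assessed value = $339,000 × 0.61 = $206,790
Transit Authority: ($206,790 − $148,000) × 0.0019 = $58,790 × 0.0019 = $111.701
Millbrook County: $206,790 × 0.01232 = $2,547.6528
Greystone Township: $206,790 × 0.0059 = $1,220.061
Northam CSD: $206,790 × 0.01971 = $4,075.8309
City of Harrowgate: ($206,790 − $148,000) × 0.0087 = $58,790 × 0.0087 = $511.473
Total = $8,466.7187

$8,467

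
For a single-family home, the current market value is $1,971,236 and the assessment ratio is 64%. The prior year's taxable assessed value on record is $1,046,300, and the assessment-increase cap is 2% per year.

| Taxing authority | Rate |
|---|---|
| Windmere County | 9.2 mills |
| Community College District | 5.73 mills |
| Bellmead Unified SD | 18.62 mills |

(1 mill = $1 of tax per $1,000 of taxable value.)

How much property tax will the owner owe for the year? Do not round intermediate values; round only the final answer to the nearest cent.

$35,805.43

Uncapped assessed value = $1,971,236 × 0.64 = $1,261,591.04
Cap limit = $1,046,300 × 1.02 = $1,067,226
Taxable assessed value = min($1,261,591.04, $1,067,226) = $1,067,226 (cap binds)
Windmere County: $1,067,226 × 0.0092 = $9,818.4792
Community College District: $1,067,226 × 0.00573 = $6,115.20498
Bellmead Unified SD: $1,067,226 × 0.01862 = $19,871.74812
Total = $35,805.4323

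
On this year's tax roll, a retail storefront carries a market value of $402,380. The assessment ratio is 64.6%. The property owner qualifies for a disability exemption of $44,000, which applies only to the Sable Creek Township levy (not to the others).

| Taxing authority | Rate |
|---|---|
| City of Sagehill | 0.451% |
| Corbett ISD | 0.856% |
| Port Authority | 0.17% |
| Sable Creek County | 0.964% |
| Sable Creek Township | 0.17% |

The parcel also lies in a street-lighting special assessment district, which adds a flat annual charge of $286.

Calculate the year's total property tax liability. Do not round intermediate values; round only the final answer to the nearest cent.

Assessed value = $402,380 × 0.646 = $259,937.48
City of Sagehill: $259,937.48 × 0.00451 = $1,172.3180348
Corbett ISD: $259,937.48 × 0.00856 = $2,225.0648288
Port Authority: $259,937.48 × 0.0017 = $441.893716
Sable Creek County: $259,937.48 × 0.00964 = $2,505.7973072
Sable Creek Township: ($259,937.48 − $44,000) × 0.0017 = $215,937.48 × 0.0017 = $367.093716
Levies subtotal = $6,712.1676028
Total = $6,712.1676028 + $286 = $6,998.1676028

$6,998.17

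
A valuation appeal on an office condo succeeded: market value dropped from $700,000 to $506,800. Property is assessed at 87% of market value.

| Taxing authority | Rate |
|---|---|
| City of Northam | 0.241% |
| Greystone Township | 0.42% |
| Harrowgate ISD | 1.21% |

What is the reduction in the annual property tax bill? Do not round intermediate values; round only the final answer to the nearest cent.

$3,144.85

Old assessed value = $700,000 × 0.87 = $609,000
New assessed value = $506,800 × 0.87 = $440,916
Combined rate = 0.00241 + 0.0042 + 0.0121 = 0.01871
Old tax = $609,000 × 0.01871 = $11,394.39
New tax = $440,916 × 0.01871 = $8,249.53836
Reduction = $11,394.39 − $8,249.53836 = $3,144.85164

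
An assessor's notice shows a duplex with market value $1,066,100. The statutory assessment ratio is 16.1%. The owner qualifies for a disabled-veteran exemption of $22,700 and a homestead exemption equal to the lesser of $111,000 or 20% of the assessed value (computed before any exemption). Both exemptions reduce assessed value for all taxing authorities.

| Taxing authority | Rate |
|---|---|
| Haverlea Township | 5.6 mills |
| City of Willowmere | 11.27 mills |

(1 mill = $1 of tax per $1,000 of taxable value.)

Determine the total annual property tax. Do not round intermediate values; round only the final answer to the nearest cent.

Assessed value = $1,066,100 × 0.161 = $171,642.1
Homestead exemption = min($111,000, 20% × $171,642.1) = min($111,000, $34,328.42) = $34,328.42 (percentage binds)
Taxable value = $171,642.1 − $22,700 − $34,328.42 = $114,613.68
Haverlea Township: $114,613.68 × 0.0056 = $641.836608
City of Willowmere: $114,613.68 × 0.01127 = $1,291.6961736
Total = $1,933.5327816

$1,933.53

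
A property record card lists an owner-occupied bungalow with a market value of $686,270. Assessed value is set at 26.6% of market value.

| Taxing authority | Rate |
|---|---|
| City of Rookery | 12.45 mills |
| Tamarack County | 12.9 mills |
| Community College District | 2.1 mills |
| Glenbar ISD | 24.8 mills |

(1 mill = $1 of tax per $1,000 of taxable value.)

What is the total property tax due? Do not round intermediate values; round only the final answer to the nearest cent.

Assessed value = $686,270 × 0.266 = $182,547.82
City of Rookery: $182,547.82 × 0.01245 = $2,272.720359
Tamarack County: $182,547.82 × 0.0129 = $2,354.866878
Community College District: $182,547.82 × 0.0021 = $383.350422
Glenbar ISD: $182,547.82 × 0.0248 = $4,527.185936
Total = $2,272.720359 + $2,354.866878 + $383.350422 + $4,527.185936 = $9,538.123595

$9,538.12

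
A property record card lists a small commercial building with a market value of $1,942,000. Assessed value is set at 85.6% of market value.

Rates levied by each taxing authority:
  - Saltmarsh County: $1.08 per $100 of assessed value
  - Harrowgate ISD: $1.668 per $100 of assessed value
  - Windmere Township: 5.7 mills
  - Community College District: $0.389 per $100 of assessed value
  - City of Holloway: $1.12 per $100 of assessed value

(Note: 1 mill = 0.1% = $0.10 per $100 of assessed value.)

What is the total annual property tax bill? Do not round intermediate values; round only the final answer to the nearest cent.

Assessed value = $1,942,000 × 0.856 = $1,662,352
Saltmarsh County: $1,662,352 × 0.0108 = $17,953.4016
Harrowgate ISD: $1,662,352 × 0.01668 = $27,728.03136
Windmere Township: $1,662,352 × 0.0057 = $9,475.4064
Community College District: $1,662,352 × 0.00389 = $6,466.54928
City of Holloway: $1,662,352 × 0.0112 = $18,618.3424
Total = $80,241.73104

$80,241.73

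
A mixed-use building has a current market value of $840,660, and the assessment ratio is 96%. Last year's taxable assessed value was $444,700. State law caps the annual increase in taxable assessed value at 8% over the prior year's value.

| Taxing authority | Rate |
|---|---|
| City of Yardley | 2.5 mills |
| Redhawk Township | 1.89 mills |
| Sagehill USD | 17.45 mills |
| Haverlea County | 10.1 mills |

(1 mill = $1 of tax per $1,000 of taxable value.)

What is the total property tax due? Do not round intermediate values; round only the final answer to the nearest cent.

Uncapped assessed value = $840,660 × 0.96 = $807,033.6
Cap limit = $444,700 × 1.08 = $480,276
Taxable assessed value = min($807,033.6, $480,276) = $480,276 (cap binds)
City of Yardley: $480,276 × 0.0025 = $1,200.69
Redhawk Township: $480,276 × 0.00189 = $907.72164
Sagehill USD: $480,276 × 0.01745 = $8,380.8162
Haverlea County: $480,276 × 0.0101 = $4,850.7876
Total = $15,340.01544

$15,340.02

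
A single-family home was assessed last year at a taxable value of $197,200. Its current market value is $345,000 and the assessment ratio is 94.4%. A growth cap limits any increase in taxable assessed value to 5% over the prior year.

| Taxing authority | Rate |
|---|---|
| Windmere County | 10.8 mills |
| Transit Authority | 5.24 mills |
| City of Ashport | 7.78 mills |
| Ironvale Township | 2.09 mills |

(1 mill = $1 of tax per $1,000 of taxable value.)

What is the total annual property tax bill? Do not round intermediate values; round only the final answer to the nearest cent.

$5,364.92

Uncapped assessed value = $345,000 × 0.944 = $325,680
Cap limit = $197,200 × 1.05 = $207,060
Taxable assessed value = min($325,680, $207,060) = $207,060 (cap binds)
Windmere County: $207,060 × 0.0108 = $2,236.248
Transit Authority: $207,060 × 0.00524 = $1,084.9944
City of Ashport: $207,060 × 0.00778 = $1,610.9268
Ironvale Township: $207,060 × 0.00209 = $432.7554
Total = $5,364.9246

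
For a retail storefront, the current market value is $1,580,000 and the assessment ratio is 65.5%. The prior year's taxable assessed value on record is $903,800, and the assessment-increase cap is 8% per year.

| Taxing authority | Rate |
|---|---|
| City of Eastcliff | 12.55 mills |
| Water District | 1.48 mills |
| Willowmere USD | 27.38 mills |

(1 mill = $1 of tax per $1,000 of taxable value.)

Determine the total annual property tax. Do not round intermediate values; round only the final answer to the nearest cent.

$40,420.47

Uncapped assessed value = $1,580,000 × 0.655 = $1,034,900
Cap limit = $903,800 × 1.08 = $976,104
Taxable assessed value = min($1,034,900, $976,104) = $976,104 (cap binds)
City of Eastcliff: $976,104 × 0.01255 = $12,250.1052
Water District: $976,104 × 0.00148 = $1,444.63392
Willowmere USD: $976,104 × 0.02738 = $26,725.72752
Total = $40,420.46664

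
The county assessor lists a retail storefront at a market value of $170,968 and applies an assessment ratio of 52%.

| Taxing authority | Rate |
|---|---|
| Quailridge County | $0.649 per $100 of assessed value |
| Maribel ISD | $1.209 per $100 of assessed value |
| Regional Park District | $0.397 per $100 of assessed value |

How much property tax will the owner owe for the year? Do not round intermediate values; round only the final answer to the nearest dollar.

Assessed value = $170,968 × 0.52 = $88,903.36
Quailridge County: $88,903.36 × 0.00649 = $576.9828064
Maribel ISD: $88,903.36 × 0.01209 = $1,074.8416224
Regional Park District: $88,903.36 × 0.00397 = $352.9463392
Total = $576.9828064 + $1,074.8416224 + $352.9463392 = $2,004.770768

$2,005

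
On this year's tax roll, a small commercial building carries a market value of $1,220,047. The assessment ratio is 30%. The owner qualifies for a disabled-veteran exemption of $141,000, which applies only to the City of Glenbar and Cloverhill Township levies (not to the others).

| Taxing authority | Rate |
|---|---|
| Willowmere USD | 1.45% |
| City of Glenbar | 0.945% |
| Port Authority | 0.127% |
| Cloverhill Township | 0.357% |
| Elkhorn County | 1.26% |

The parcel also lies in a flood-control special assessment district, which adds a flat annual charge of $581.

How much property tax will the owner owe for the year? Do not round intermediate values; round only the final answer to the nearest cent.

Assessed value = $1,220,047 × 0.3 = $366,014.1
Willowmere USD: $366,014.1 × 0.0145 = $5,307.20445
City of Glenbar: ($366,014.1 − $141,000) × 0.00945 = $225,014.1 × 0.00945 = $2,126.383245
Port Authority: $366,014.1 × 0.00127 = $464.837907
Cloverhill Township: ($366,014.1 − $141,000) × 0.00357 = $225,014.1 × 0.00357 = $803.300337
Elkhorn County: $366,014.1 × 0.0126 = $4,611.77766
Levies subtotal = $13,313.503599
Total = $13,313.503599 + $581 = $13,894.503599

$13,894.50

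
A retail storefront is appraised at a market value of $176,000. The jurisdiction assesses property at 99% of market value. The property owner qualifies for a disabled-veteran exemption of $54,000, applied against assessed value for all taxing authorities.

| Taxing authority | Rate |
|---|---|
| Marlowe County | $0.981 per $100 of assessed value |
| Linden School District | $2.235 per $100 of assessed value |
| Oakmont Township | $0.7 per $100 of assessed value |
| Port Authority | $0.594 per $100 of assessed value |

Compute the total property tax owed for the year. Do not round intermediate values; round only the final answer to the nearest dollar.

$5,423

Assessed value = $176,000 × 0.99 = $174,240
Taxable value = $174,240 − $54,000 = $120,240
Marlowe County: $120,240 × 0.00981 = $1,179.5544
Linden School District: $120,240 × 0.02235 = $2,687.364
Oakmont Township: $120,240 × 0.007 = $841.68
Port Authority: $120,240 × 0.00594 = $714.2256
Total = $1,179.5544 + $2,687.364 + $841.68 + $714.2256 = $5,422.824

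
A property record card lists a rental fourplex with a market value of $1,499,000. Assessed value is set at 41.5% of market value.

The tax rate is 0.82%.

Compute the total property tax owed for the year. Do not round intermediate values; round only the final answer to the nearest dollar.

$5,101

Assessed value = $1,499,000 × 0.415 = $622,085
Tax = $622,085 × 0.0082 = $5,101.097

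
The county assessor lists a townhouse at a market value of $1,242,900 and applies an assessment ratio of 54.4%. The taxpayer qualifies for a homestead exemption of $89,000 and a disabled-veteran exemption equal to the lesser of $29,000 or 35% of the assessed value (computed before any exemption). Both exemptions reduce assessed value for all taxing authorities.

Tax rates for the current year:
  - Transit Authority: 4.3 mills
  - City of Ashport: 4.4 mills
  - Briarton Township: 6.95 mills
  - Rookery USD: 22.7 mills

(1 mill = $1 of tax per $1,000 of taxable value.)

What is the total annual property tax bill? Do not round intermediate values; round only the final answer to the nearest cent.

Assessed value = $1,242,900 × 0.544 = $676,137.6
Disabled-veteran exemption = min($29,000, 35% × $676,137.6) = min($29,000, $236,648.16) = $29,000 (dollar cap binds)
Taxable value = $676,137.6 − $89,000 − $29,000 = $558,137.6
Transit Authority: $558,137.6 × 0.0043 = $2,399.99168
City of Ashport: $558,137.6 × 0.0044 = $2,455.80544
Briarton Township: $558,137.6 × 0.00695 = $3,879.05632
Rookery USD: $558,137.6 × 0.0227 = $12,669.72352
Total = $21,404.57696

$21,404.58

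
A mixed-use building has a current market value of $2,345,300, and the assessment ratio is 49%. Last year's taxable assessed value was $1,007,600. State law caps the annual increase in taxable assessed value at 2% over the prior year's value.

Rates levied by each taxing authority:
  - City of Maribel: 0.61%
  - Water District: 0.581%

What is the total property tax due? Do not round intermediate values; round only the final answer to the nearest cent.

Uncapped assessed value = $2,345,300 × 0.49 = $1,149,197
Cap limit = $1,007,600 × 1.02 = $1,027,752
Taxable assessed value = min($1,149,197, $1,027,752) = $1,027,752 (cap binds)
City of Maribel: $1,027,752 × 0.0061 = $6,269.2872
Water District: $1,027,752 × 0.00581 = $5,971.23912
Total = $12,240.52632

$12,240.53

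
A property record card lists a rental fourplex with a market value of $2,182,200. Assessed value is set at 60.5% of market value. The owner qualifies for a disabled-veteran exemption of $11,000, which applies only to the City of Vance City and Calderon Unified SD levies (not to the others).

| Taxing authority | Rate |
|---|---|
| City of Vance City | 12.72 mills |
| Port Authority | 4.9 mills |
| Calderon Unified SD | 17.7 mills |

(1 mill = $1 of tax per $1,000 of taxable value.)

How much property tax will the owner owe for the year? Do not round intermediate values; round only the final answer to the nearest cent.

Assessed value = $2,182,200 × 0.605 = $1,320,231
City of Vance City: ($1,320,231 − $11,000) × 0.01272 = $1,309,231 × 0.01272 = $16,653.41832
Port Authority: $1,320,231 × 0.0049 = $6,469.1319
Calderon Unified SD: ($1,320,231 − $11,000) × 0.0177 = $1,309,231 × 0.0177 = $23,173.3887
Total = $46,295.93892

$46,295.94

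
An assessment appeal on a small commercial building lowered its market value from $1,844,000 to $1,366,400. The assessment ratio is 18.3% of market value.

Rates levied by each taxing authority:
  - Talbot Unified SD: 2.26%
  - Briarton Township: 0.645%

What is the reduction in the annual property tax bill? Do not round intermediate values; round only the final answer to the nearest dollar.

Old assessed value = $1,844,000 × 0.183 = $337,452
New assessed value = $1,366,400 × 0.183 = $250,051.2
Combined rate = 0.0226 + 0.00645 = 0.02905
Old tax = $337,452 × 0.02905 = $9,802.9806
New tax = $250,051.2 × 0.02905 = $7,263.98736
Reduction = $9,802.9806 − $7,263.98736 = $2,538.99324

$2,539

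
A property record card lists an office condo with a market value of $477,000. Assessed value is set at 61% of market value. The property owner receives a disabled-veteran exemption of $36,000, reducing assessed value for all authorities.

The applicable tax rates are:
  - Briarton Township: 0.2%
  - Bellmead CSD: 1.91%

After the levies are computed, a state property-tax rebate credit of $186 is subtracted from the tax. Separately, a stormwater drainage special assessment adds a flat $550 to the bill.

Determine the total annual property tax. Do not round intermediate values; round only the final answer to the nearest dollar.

Assessed value = $477,000 × 0.61 = $290,970
Taxable value = $290,970 − $36,000 = $254,970
Briarton Township: $254,970 × 0.002 = $509.94
Bellmead CSD: $254,970 × 0.0191 = $4,869.927
Levies subtotal = $5,379.867
After credit = $5,379.867 − $186 = $5,193.867
Total = $5,193.867 + $550 = $5,743.867

$5,744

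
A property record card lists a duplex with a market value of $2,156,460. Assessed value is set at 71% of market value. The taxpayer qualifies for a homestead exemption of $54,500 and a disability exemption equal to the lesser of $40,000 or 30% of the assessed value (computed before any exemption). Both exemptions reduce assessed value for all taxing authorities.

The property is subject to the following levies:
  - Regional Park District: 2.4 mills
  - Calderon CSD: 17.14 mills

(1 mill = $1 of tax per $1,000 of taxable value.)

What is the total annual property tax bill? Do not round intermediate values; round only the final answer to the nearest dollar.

$28,071

Assessed value = $2,156,460 × 0.71 = $1,531,086.6
Disability exemption = min($40,000, 30% × $1,531,086.6) = min($40,000, $459,325.98) = $40,000 (dollar cap binds)
Taxable value = $1,531,086.6 − $54,500 − $40,000 = $1,436,586.6
Regional Park District: $1,436,586.6 × 0.0024 = $3,447.80784
Calderon CSD: $1,436,586.6 × 0.01714 = $24,623.094324
Total = $28,070.902164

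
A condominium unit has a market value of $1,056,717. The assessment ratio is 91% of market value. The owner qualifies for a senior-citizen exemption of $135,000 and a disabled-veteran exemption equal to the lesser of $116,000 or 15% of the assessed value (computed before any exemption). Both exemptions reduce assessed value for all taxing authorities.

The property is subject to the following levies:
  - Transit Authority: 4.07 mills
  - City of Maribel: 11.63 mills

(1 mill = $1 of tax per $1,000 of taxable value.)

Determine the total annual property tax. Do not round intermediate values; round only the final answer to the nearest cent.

Assessed value = $1,056,717 × 0.91 = $961,612.47
Disabled-veteran exemption = min($116,000, 15% × $961,612.47) = min($116,000, $144,241.8705) = $116,000 (dollar cap binds)
Taxable value = $961,612.47 − $135,000 − $116,000 = $710,612.47
Transit Authority: $710,612.47 × 0.00407 = $2,892.1927529
City of Maribel: $710,612.47 × 0.01163 = $8,264.4230261
Total = $11,156.615779

$11,156.62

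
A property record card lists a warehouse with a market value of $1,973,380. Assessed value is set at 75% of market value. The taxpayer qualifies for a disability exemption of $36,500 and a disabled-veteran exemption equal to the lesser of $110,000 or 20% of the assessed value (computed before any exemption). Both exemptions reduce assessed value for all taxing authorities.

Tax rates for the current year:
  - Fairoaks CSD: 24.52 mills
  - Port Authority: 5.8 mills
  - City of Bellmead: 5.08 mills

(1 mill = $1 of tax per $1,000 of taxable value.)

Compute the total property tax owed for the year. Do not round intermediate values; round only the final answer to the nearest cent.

$47,207.14

Assessed value = $1,973,380 × 0.75 = $1,480,035
Disabled-veteran exemption = min($110,000, 20% × $1,480,035) = min($110,000, $296,007) = $110,000 (dollar cap binds)
Taxable value = $1,480,035 − $36,500 − $110,000 = $1,333,535
Fairoaks CSD: $1,333,535 × 0.02452 = $32,698.2782
Port Authority: $1,333,535 × 0.0058 = $7,734.503
City of Bellmead: $1,333,535 × 0.00508 = $6,774.3578
Total = $47,207.139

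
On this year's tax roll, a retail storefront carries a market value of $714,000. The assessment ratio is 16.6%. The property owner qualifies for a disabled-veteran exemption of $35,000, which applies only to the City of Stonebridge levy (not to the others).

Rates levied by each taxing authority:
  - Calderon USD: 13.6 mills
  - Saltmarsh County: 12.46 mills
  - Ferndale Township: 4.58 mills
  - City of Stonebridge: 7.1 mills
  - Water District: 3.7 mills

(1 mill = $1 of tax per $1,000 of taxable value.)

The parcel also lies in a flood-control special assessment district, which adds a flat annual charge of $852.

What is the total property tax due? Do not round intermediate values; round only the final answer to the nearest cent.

$5,515.13

Assessed value = $714,000 × 0.166 = $118,524
Calderon USD: $118,524 × 0.0136 = $1,611.9264
Saltmarsh County: $118,524 × 0.01246 = $1,476.80904
Ferndale Township: $118,524 × 0.00458 = $542.83992
City of Stonebridge: ($118,524 − $35,000) × 0.0071 = $83,524 × 0.0071 = $593.0204
Water District: $118,524 × 0.0037 = $438.5388
Levies subtotal = $4,663.13456
Total = $4,663.13456 + $852 = $5,515.13456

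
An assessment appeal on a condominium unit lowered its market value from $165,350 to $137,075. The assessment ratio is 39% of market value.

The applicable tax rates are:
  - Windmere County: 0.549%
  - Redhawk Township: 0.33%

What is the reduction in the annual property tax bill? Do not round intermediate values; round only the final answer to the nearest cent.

$96.93

Old assessed value = $165,350 × 0.39 = $64,486.5
New assessed value = $137,075 × 0.39 = $53,459.25
Combined rate = 0.00549 + 0.0033 = 0.00879
Old tax = $64,486.5 × 0.00879 = $566.836335
New tax = $53,459.25 × 0.00879 = $469.9068075
Reduction = $566.836335 − $469.9068075 = $96.9295275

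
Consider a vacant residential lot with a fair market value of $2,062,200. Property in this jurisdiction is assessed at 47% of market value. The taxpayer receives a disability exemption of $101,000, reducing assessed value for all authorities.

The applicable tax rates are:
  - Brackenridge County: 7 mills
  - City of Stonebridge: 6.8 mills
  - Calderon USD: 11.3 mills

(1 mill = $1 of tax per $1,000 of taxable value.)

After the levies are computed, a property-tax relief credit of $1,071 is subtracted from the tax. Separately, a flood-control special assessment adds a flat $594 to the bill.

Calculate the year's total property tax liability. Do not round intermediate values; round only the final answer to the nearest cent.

$21,315.67

Assessed value = $2,062,200 × 0.47 = $969,234
Taxable value = $969,234 − $101,000 = $868,234
Brackenridge County: $868,234 × 0.007 = $6,077.638
City of Stonebridge: $868,234 × 0.0068 = $5,903.9912
Calderon USD: $868,234 × 0.0113 = $9,811.0442
Levies subtotal = $21,792.6734
After credit = $21,792.6734 − $1,071 = $20,721.6734
Total = $20,721.6734 + $594 = $21,315.6734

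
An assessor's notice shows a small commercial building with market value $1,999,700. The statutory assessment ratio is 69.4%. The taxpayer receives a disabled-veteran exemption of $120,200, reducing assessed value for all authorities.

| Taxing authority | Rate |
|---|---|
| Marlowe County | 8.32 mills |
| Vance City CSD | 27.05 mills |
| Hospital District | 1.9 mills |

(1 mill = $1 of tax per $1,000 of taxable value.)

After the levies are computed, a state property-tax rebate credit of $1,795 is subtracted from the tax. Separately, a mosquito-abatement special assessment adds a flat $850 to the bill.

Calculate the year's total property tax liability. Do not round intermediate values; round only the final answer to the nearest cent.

Assessed value = $1,999,700 × 0.694 = $1,387,791.8
Taxable value = $1,387,791.8 − $120,200 = $1,267,591.8
Marlowe County: $1,267,591.8 × 0.00832 = $10,546.363776
Vance City CSD: $1,267,591.8 × 0.02705 = $34,288.35819
Hospital District: $1,267,591.8 × 0.0019 = $2,408.42442
Levies subtotal = $47,243.146386
After credit = $47,243.146386 − $1,795 = $45,448.146386
Total = $45,448.146386 + $850 = $46,298.146386

$46,298.15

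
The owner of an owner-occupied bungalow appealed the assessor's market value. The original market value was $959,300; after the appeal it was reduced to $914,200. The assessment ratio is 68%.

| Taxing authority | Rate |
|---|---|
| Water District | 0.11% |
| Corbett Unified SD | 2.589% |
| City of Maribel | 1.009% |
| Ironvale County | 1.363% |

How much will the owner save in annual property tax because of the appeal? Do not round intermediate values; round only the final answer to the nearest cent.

Old assessed value = $959,300 × 0.68 = $652,324
New assessed value = $914,200 × 0.68 = $621,656
Combined rate = 0.0011 + 0.02589 + 0.01009 + 0.01363 = 0.05071
Old tax = $652,324 × 0.05071 = $33,079.35004
New tax = $621,656 × 0.05071 = $31,524.17576
Reduction = $33,079.35004 − $31,524.17576 = $1,555.17428

$1,555.17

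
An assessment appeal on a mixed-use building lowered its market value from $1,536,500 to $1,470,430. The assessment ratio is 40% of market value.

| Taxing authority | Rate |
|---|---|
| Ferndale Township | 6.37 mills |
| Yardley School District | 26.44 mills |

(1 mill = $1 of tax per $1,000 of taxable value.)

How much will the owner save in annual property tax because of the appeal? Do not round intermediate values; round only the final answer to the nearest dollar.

$867

Old assessed value = $1,536,500 × 0.4 = $614,600
New assessed value = $1,470,430 × 0.4 = $588,172
Combined rate = 0.00637 + 0.02644 = 0.03281
Old tax = $614,600 × 0.03281 = $20,165.026
New tax = $588,172 × 0.03281 = $19,297.92332
Reduction = $20,165.026 − $19,297.92332 = $867.10268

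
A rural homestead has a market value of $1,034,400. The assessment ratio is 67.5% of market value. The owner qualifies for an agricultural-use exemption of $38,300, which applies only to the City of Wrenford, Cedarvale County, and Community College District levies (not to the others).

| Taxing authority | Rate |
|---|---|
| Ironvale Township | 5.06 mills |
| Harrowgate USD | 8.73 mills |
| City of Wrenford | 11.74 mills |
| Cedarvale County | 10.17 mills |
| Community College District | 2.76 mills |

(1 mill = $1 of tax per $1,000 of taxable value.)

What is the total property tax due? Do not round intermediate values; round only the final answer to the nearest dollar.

Assessed value = $1,034,400 × 0.675 = $698,220
Ironvale Township: $698,220 × 0.00506 = $3,532.9932
Harrowgate USD: $698,220 × 0.00873 = $6,095.4606
City of Wrenford: ($698,220 − $38,300) × 0.01174 = $659,920 × 0.01174 = $7,747.4608
Cedarvale County: ($698,220 − $38,300) × 0.01017 = $659,920 × 0.01017 = $6,711.3864
Community College District: ($698,220 − $38,300) × 0.00276 = $659,920 × 0.00276 = $1,821.3792
Total = $25,908.6802

$25,909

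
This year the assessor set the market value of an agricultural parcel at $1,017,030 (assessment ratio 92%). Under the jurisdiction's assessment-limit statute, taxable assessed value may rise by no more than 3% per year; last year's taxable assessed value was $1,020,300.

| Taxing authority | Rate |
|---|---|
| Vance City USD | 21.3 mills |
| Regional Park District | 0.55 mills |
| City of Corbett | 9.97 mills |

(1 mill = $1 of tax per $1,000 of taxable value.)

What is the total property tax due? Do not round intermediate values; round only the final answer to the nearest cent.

$29,772.94

Uncapped assessed value = $1,017,030 × 0.92 = $935,667.6
Cap limit = $1,020,300 × 1.03 = $1,050,909
Taxable assessed value = min($935,667.6, $1,050,909) = $935,667.6 (cap does not bind)
Vance City USD: $935,667.6 × 0.0213 = $19,929.71988
Regional Park District: $935,667.6 × 0.00055 = $514.61718
City of Corbett: $935,667.6 × 0.00997 = $9,328.605972
Total = $29,772.943032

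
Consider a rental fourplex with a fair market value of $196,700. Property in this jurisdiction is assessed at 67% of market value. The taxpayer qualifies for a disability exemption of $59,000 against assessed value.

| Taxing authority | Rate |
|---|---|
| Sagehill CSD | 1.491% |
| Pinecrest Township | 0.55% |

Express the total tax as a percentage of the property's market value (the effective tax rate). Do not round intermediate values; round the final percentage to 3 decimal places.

0.755%

Assessed value = $196,700 × 0.67 = $131,789
Taxable value = $131,789 − $59,000 = $72,789
Sagehill CSD: $72,789 × 0.01491 = $1,085.28399
Pinecrest Township: $72,789 × 0.0055 = $400.3395
Total tax = $1,485.62349
Effective rate = $1,485.62349 ÷ $196,700 = 0.755% of market value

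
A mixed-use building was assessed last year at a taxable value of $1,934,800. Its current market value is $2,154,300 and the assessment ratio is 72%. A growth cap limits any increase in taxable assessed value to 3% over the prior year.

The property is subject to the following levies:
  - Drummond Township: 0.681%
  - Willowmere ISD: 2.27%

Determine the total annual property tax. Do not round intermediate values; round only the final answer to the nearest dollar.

Uncapped assessed value = $2,154,300 × 0.72 = $1,551,096
Cap limit = $1,934,800 × 1.03 = $1,992,844
Taxable assessed value = min($1,551,096, $1,992,844) = $1,551,096 (cap does not bind)
Drummond Township: $1,551,096 × 0.00681 = $10,562.96376
Willowmere ISD: $1,551,096 × 0.0227 = $35,209.8792
Total = $45,772.84296

$45,773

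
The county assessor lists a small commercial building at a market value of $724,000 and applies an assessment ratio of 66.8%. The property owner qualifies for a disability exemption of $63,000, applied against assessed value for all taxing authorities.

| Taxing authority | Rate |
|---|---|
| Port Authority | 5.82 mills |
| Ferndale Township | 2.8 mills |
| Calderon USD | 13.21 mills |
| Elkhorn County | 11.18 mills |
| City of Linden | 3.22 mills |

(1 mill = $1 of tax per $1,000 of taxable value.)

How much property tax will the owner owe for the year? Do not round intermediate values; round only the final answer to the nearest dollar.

Assessed value = $724,000 × 0.668 = $483,632
Taxable value = $483,632 − $63,000 = $420,632
Port Authority: $420,632 × 0.00582 = $2,448.07824
Ferndale Township: $420,632 × 0.0028 = $1,177.7696
Calderon USD: $420,632 × 0.01321 = $5,556.54872
Elkhorn County: $420,632 × 0.01118 = $4,702.66576
City of Linden: $420,632 × 0.00322 = $1,354.43504
Total = $2,448.07824 + $1,177.7696 + $5,556.54872 + $4,702.66576 + $1,354.43504 = $15,239.49736

$15,239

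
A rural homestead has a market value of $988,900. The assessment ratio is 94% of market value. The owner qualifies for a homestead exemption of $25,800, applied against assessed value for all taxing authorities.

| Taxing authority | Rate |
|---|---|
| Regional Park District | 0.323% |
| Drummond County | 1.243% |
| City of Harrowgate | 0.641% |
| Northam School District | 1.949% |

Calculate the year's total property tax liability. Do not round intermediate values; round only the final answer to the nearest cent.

$37,560.51

Assessed value = $988,900 × 0.94 = $929,566
Taxable value = $929,566 − $25,800 = $903,766
Regional Park District: $903,766 × 0.00323 = $2,919.16418
Drummond County: $903,766 × 0.01243 = $11,233.81138
City of Harrowgate: $903,766 × 0.00641 = $5,793.14006
Northam School District: $903,766 × 0.01949 = $17,614.39934
Total = $2,919.16418 + $11,233.81138 + $5,793.14006 + $17,614.39934 = $37,560.51496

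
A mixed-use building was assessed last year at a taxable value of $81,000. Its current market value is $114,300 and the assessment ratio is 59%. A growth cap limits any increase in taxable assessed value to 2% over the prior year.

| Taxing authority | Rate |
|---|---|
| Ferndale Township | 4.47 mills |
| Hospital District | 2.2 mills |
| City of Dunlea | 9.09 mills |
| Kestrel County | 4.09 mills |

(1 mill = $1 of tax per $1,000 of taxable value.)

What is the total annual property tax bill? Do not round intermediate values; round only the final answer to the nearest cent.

$1,338.62

Uncapped assessed value = $114,300 × 0.59 = $67,437
Cap limit = $81,000 × 1.02 = $82,620
Taxable assessed value = min($67,437, $82,620) = $67,437 (cap does not bind)
Ferndale Township: $67,437 × 0.00447 = $301.44339
Hospital District: $67,437 × 0.0022 = $148.3614
City of Dunlea: $67,437 × 0.00909 = $613.00233
Kestrel County: $67,437 × 0.00409 = $275.81733
Total = $1,338.62445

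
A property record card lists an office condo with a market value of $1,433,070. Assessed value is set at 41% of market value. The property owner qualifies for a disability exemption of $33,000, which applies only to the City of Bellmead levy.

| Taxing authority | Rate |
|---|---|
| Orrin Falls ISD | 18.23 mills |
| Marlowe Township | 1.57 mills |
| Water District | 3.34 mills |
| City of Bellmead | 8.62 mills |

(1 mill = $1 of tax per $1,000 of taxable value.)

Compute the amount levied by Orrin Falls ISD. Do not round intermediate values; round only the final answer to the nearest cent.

Assessed value = $1,433,070 × 0.41 = $587,558.7
Orrin Falls ISD taxable value = $587,558.7 (exemption does not apply)
Orrin Falls ISD levy = $587,558.7 × 0.01823 = $10,711.195101

$10,711.20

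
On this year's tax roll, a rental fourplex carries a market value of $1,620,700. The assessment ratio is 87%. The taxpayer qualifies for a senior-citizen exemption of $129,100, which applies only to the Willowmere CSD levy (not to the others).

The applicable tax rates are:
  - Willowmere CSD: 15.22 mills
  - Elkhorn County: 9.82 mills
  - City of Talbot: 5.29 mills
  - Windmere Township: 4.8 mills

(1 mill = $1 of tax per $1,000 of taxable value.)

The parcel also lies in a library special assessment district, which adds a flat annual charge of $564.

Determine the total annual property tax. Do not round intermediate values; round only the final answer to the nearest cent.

Assessed value = $1,620,700 × 0.87 = $1,410,009
Willowmere CSD: ($1,410,009 − $129,100) × 0.01522 = $1,280,909 × 0.01522 = $19,495.43498
Elkhorn County: $1,410,009 × 0.00982 = $13,846.28838
City of Talbot: $1,410,009 × 0.00529 = $7,458.94761
Windmere Township: $1,410,009 × 0.0048 = $6,768.0432
Levies subtotal = $47,568.71417
Total = $47,568.71417 + $564 = $48,132.71417

$48,132.71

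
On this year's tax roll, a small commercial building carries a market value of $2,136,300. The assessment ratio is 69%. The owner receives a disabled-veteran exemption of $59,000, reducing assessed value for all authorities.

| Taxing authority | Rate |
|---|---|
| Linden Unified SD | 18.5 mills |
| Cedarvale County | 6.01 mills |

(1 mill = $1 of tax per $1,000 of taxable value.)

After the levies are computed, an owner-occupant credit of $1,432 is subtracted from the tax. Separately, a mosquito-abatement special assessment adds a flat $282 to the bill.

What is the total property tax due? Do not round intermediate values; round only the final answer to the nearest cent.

Assessed value = $2,136,300 × 0.69 = $1,474,047
Taxable value = $1,474,047 − $59,000 = $1,415,047
Linden Unified SD: $1,415,047 × 0.0185 = $26,178.3695
Cedarvale County: $1,415,047 × 0.00601 = $8,504.43247
Levies subtotal = $34,682.80197
After credit = $34,682.80197 − $1,432 = $33,250.80197
Total = $33,250.80197 + $282 = $33,532.80197

$33,532.80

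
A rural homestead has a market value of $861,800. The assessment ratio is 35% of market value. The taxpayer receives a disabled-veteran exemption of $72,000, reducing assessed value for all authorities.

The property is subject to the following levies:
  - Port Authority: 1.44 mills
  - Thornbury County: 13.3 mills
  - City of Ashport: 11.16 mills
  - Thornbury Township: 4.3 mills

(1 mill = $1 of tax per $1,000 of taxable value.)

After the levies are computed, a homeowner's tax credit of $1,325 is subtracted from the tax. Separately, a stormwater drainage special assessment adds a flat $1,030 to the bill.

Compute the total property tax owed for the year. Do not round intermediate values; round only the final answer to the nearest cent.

Assessed value = $861,800 × 0.35 = $301,630
Taxable value = $301,630 − $72,000 = $229,630
Port Authority: $229,630 × 0.00144 = $330.6672
Thornbury County: $229,630 × 0.0133 = $3,054.079
City of Ashport: $229,630 × 0.01116 = $2,562.6708
Thornbury Township: $229,630 × 0.0043 = $987.409
Levies subtotal = $6,934.826
After credit = $6,934.826 − $1,325 = $5,609.826
Total = $5,609.826 + $1,030 = $6,639.826

$6,639.83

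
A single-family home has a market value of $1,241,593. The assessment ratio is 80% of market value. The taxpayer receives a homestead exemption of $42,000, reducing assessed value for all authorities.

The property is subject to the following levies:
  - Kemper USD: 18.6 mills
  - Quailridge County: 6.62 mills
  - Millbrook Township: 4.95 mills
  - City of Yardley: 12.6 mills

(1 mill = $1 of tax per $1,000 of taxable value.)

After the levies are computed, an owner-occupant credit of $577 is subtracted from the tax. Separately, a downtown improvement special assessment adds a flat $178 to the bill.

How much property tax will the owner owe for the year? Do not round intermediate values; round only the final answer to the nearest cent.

$40,287.01

Assessed value = $1,241,593 × 0.8 = $993,274.4
Taxable value = $993,274.4 − $42,000 = $951,274.4
Kemper USD: $951,274.4 × 0.0186 = $17,693.70384
Quailridge County: $951,274.4 × 0.00662 = $6,297.436528
Millbrook Township: $951,274.4 × 0.00495 = $4,708.80828
City of Yardley: $951,274.4 × 0.0126 = $11,986.05744
Levies subtotal = $40,686.006088
After credit = $40,686.006088 − $577 = $40,109.006088
Total = $40,109.006088 + $178 = $40,287.006088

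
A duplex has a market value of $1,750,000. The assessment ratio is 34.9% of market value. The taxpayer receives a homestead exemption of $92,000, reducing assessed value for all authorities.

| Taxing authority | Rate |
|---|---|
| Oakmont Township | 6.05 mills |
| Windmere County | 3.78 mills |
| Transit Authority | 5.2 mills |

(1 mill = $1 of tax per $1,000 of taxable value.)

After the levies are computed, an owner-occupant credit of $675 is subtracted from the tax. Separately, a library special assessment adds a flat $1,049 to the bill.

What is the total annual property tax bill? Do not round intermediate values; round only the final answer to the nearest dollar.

Assessed value = $1,750,000 × 0.349 = $610,750
Taxable value = $610,750 − $92,000 = $518,750
Oakmont Township: $518,750 × 0.00605 = $3,138.4375
Windmere County: $518,750 × 0.00378 = $1,960.875
Transit Authority: $518,750 × 0.0052 = $2,697.5
Levies subtotal = $7,796.8125
After credit = $7,796.8125 − $675 = $7,121.8125
Total = $7,121.8125 + $1,049 = $8,170.8125

$8,171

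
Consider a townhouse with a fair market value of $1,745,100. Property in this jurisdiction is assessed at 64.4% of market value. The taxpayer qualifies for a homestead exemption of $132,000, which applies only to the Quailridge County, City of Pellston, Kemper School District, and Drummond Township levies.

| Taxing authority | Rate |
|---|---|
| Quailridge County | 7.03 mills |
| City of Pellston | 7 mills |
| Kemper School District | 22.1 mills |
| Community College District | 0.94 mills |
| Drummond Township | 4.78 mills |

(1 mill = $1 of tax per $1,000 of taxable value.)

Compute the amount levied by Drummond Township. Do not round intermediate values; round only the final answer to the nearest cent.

Assessed value = $1,745,100 × 0.644 = $1,123,844.4
Drummond Township taxable value = $1,123,844.4 − $132,000 = $991,844.4
Drummond Township levy = $991,844.4 × 0.00478 = $4,741.016232

$4,741.02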